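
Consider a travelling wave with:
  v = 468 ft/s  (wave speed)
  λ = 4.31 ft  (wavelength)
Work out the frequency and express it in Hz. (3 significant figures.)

109 Hz

Rearranging v = f·λ for f: f = v/λ.
v = 468 ft/s = 142.6 m/s; λ = 4.31 ft = 1.314 m.
f = 108.6 Hz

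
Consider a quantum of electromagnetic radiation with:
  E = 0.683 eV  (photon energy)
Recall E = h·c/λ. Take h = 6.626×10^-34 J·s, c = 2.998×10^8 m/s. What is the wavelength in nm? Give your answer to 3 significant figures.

1820 nm

Rearranging: λ = hc/E.
E = 0.683 eV = 1.094×10^-19 J; h = 6.626×10^-34 J·s; c = 2.998×10^8 m/s.
λ = 1.815×10^-6 m
1.815×10^-6 m × (1 nm / 1.000×10^-9 m) = 1815 nm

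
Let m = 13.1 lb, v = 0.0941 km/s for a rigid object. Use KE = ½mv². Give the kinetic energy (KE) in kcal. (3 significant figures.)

Directly: KE = ½mv².
m = 13.1 lb = 5.942 kg; v = 0.0941 km/s = 94.10 m/s.
KE = 26308 J
26308 J × (1 kcal / 4184 J) = 6.288 kcal

6.29 kcal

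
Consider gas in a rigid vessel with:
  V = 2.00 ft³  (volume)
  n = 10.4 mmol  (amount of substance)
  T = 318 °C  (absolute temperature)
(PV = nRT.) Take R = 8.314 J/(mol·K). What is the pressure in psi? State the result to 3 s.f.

0.131 psi

From the ideal-gas law: P = nRT/V.
V = 2.00 ft³ = 0.05663 m³; n = 10.4 mmol = 0.01040 mol; T = 318 °C = 591.1 K; R = 8.314 J/(mol·K).
P = 902.5 Pa
902.5 Pa × (1 psi / 6895 Pa) = 0.1309 psi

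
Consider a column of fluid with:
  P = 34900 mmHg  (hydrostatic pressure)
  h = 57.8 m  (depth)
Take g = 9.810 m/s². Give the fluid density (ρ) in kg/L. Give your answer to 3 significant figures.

8.21 kg/L

Rearranging: ρ = P/(g·h).
P = 34900 mmHg = 4.653×10^6 Pa; h = 57.8 m; g = 9.810 m/s².
ρ = 8206 kg/m³
8206 kg/m³ × (1 kg/L / 1000 kg/m³) = 8.206 kg/L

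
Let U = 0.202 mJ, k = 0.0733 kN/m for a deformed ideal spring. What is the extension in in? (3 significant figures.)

0.0924 in

Rearranging: x = √(2U/k).
U = 0.202 mJ = 2.020×10^-4 J; k = 0.0733 kN/m = 73.30 N/m.
x = 0.002348 m
0.002348 m × (1 in / 0.02540 m) = 0.09243 in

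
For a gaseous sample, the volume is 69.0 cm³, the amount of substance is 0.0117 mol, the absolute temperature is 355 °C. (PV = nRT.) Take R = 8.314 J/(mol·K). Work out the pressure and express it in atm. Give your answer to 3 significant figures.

8.74 atm

Directly: P = nRT/V.
V = 69.0 cm³ = 6.900×10^-5 m³; n = 0.0117 mol; T = 355 °C = 628.1 K; R = 8.314 J/(mol·K).
P = 8.855×10^5 Pa  (the unit combination reduces to kg/(m·s²) = Pa)
8.855×10^5 Pa × (1 atm / 1.013×10^5 Pa) = 8.740 atm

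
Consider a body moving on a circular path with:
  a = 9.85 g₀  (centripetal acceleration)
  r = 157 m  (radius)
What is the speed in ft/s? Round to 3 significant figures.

Solving a = v²/r for v: v = √(a·r).
a = 9.85 g₀ = 96.60 m/s²; r = 157 m.
v = 123.1 m/s
123.1 m/s × (1 ft/s / 0.3048 m/s) = 404.0 ft/s

404 ft/s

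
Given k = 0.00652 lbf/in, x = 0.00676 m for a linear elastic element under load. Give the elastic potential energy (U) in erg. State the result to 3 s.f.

U is given directly by: U = ½kx².
k = 0.00652 lbf/in = 1.142 N/m; x = 0.00676 m.
U = 2.609×10^-5 J
2.609×10^-5 J × (1 erg / 1.000×10^-7 J) = 260.9 erg

261 erg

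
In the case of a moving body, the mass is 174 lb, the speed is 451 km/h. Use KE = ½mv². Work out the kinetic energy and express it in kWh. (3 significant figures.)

KE is given directly by: KE = ½mv².
m = 174 lb = 78.93 kg; v = 451 km/h = 125.3 m/s.
KE = 6.193×10^5 J  (the unit combination reduces to kg·m²/s² = J)
6.193×10^5 J × (1 kWh / 3.600×10^6 J) = 0.1720 kWh

0.172 kWh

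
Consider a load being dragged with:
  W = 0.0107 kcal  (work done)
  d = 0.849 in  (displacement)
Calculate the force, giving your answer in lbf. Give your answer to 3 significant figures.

467 lbf

Rearranging: F = W/d.
W = 0.0107 kcal = 44.77 J; d = 0.849 in = 0.02156 m.
F = 2076 N  (the unit combination reduces to kg·m/s² = N)
2076 N × (1 lbf / 4.448 N) = 466.7 lbf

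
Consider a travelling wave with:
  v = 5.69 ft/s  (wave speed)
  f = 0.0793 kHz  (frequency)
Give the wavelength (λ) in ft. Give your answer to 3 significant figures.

0.0718 ft

Rearranging v = f·λ for λ: λ = v/f.
v = 5.69 ft/s = 1.734 m/s; f = 0.0793 kHz = 79.30 Hz.
λ = 0.02187 m
0.02187 m × (1 ft / 0.3048 m) = 0.07175 ft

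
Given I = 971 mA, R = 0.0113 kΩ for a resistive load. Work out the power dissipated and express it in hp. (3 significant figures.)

Directly: P = I²R.
I = 971 mA = 0.9710 A; R = 0.0113 kΩ = 11.30 Ω.
P = 10.65 W
10.65 W × (1 hp / 745.7 W) = 0.01429 hp

0.0143 hp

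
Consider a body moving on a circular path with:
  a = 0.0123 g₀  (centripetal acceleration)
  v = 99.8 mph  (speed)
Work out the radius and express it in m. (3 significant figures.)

16500 m

Rearranging a = v²/r for r: r = v²/a.
a = 0.0123 g₀ = 0.1206 m/s²; v = 99.8 mph = 44.61 m/s.
r = 16502 m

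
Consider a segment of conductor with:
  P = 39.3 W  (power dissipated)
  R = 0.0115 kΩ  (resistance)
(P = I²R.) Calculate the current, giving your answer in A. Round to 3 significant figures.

Rearranging P = I²R for I: I = √(P/R).
P = 39.3 W; R = 0.0115 kΩ = 11.50 Ω.
I = 1.849 A

1.85 A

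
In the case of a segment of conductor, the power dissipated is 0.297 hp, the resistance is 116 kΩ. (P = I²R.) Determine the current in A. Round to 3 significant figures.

0.0437 A

Rearranging: I = √(P/R).
P = 0.297 hp = 221.5 W; R = 116 kΩ = 1.160×10^5 Ω.
I = 0.04369 A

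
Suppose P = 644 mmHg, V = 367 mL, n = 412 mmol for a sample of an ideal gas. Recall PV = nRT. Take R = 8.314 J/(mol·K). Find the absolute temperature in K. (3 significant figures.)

9.20 K

Solving PV = nRT for T: T = PV/(nR).
P = 644 mmHg = 85859 Pa; V = 367 mL = 3.670×10^-4 m³; n = 412 mmol = 0.4120 mol; R = 8.314 J/(mol·K).
T = 9.199 K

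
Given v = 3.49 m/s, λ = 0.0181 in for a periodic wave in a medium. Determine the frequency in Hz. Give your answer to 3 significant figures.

Rearranging v = f·λ for f: f = v/λ.
v = 3.49 m/s; λ = 0.0181 in = 4.597×10^-4 m.
f = 7591 Hz

7590 Hz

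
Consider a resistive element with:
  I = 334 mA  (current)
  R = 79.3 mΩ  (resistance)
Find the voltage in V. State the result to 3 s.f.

0.0265 V

V is given directly by: V = IR.
I = 334 mA = 0.3340 A; R = 79.3 mΩ = 0.07930 Ω.
V = 0.02649 V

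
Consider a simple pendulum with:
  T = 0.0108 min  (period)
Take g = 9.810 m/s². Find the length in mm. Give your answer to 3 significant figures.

104 mm

Rearranging T = 2π√(L/g) for L: L = g·(T/2π)².
T = 0.0108 min = 0.6480 s; g = 9.810 m/s².
L = 0.1043 m
0.1043 m × (1 mm / 0.001000 m) = 104.3 mm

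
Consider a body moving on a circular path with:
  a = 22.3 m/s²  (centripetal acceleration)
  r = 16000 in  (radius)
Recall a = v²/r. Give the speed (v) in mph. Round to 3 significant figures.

Solving a = v²/r for v: v = √(a·r).
a = 22.3 m/s²; r = 16000 in = 406.4 m.
v = 95.20 m/s
95.20 m/s × (1 mph / 0.4470 m/s) = 213.0 mph

213 mph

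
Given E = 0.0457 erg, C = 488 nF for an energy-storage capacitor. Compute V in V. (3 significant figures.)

0.137 V

Rearranging E = ½C·V² for V: V = √(2E/C).
E = 0.0457 erg = 4.570×10^-9 J; C = 488 nF = 4.880×10^-7 F.
V = 0.1369 V  (the unit combination reduces to kg·m²/(A·s³) = V)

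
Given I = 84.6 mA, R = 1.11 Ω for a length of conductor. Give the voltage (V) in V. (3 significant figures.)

From Ohm's law: V = IR.
I = 84.6 mA = 0.08460 A; R = 1.11 Ω.
V = 0.09391 V  (the unit combination reduces to kg·m²/(A·s³) = V)

0.0939 V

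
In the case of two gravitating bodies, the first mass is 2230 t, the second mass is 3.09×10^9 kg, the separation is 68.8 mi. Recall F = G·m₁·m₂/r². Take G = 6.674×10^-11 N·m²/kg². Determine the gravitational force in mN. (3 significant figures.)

0.0375 mN

Directly: F = Gm₁m₂/r².
m₁ = 2230 t = 2.230×10^6 kg; m₂ = 3.09×10^9 kg; r = 68.8 mi = 1.107×10^5 m; G = 6.674×10^-11 N·m²/kg².
F = 3.751×10^-5 N
3.751×10^-5 N × (1 mN / 0.001000 N) = 0.03751 mN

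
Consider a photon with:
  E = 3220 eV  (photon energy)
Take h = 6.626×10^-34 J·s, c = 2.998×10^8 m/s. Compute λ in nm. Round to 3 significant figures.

Rearranging: λ = hc/E.
E = 3220 eV = 5.159×10^-16 J; h = 6.626×10^-34 J·s; c = 2.998×10^8 m/s.
λ = 3.850×10^-10 m
3.850×10^-10 m × (1 nm / 1.000×10^-9 m) = 0.3850 nm

0.385 nm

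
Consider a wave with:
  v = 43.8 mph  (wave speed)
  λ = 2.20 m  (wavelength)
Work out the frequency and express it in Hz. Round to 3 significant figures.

8.90 Hz

Solving v = f·λ for f: f = v/λ.
v = 43.8 mph = 19.58 m/s; λ = 2.20 m.
f = 8.900 Hz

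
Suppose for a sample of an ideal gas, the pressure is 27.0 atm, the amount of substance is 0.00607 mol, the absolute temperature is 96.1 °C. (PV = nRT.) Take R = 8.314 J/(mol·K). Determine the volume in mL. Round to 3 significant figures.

From the ideal-gas law: V = nRT/P.
P = 27.0 atm = 2.736×10^6 Pa; n = 0.00607 mol; T = 96.1 °C = 369.2 K; R = 8.314 J/(mol·K).
V = 6.811×10^-6 m³
6.811×10^-6 m³ × (1 mL / 1.000×10^-6 m³) = 6.811 mL

6.81 mL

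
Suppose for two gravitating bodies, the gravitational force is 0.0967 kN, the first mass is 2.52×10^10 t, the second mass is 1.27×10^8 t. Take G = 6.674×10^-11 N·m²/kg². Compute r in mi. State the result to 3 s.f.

Rearranging F = G·m₁·m₂/r² for r: r = √(G·m₁m₂/F).
F = 0.0967 kN = 96.70 N; m₁ = 2.52×10^10 t = 2.520×10^13 kg; m₂ = 1.27×10^8 t = 1.270×10^11 kg; G = 6.674×10^-11 N·m²/kg².
r = 1.486×10^6 m
1.486×10^6 m × (1 mi / 1609 m) = 923.5 mi

923 mi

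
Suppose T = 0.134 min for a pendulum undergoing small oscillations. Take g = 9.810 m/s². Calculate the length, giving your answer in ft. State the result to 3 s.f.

52.7 ft

Rearranging T = 2π√(L/g) for L: L = g·(T/2π)².
T = 0.134 min = 8.040 s; g = 9.810 m/s².
L = 16.06 m
16.06 m × (1 ft / 0.3048 m) = 52.70 ft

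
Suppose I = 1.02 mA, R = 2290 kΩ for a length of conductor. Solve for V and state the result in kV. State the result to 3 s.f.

2.34 kV

Directly: V = IR.
I = 1.02 mA = 0.001020 A; R = 2290 kΩ = 2.290×10^6 Ω.
V = 2336 V
2336 V × (1 kV / 1000 V) = 2.336 kV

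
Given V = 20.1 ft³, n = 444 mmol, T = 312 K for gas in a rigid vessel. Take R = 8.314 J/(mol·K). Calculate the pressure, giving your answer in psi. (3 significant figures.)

From the ideal-gas law: P = nRT/V.
V = 20.1 ft³ = 0.5692 m³; n = 444 mmol = 0.4440 mol; T = 312 K; R = 8.314 J/(mol·K).
P = 2024 Pa
2024 Pa × (1 psi / 6895 Pa) = 0.2935 psi

0.293 psi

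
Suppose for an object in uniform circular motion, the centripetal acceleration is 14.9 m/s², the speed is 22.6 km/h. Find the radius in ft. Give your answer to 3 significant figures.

Solving a = v²/r for r: r = v²/a.
a = 14.9 m/s²; v = 22.6 km/h = 6.278 m/s.
r = 2.645 m
2.645 m × (1 ft / 0.3048 m) = 8.678 ft

8.68 ft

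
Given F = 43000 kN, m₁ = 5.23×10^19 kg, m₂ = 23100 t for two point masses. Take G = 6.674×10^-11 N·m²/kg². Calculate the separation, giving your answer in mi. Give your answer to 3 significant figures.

Solving F = G·m₁·m₂/r² for r: r = √(G·m₁m₂/F).
F = 43000 kN = 4.300×10^7 N; m₁ = 5.23×10^19 kg; m₂ = 23100 t = 2.310×10^7 kg; G = 6.674×10^-11 N·m²/kg².
r = 43303 m
43303 m × (1 mi / 1609 m) = 26.91 mi

26.9 mi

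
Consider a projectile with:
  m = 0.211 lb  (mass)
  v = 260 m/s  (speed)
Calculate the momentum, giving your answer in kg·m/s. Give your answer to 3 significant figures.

24.9 kg·m/s

Directly: p = mv.
m = 0.211 lb = 0.09571 kg; v = 260 m/s.
p = 24.88 kg·m/s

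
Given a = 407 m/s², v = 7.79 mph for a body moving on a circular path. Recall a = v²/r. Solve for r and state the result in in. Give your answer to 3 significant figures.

Rearranging: r = v²/a.
a = 407 m/s²; v = 7.79 mph = 3.482 m/s.
r = 0.02980 m
0.02980 m × (1 in / 0.02540 m) = 1.173 in

1.17 in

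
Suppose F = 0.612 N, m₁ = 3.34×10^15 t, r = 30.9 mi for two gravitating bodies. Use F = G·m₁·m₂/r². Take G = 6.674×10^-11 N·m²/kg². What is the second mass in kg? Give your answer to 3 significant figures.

From Newton's law of gravitation: m₂ = F·r²/(G·m₁).
F = 0.612 N; m₁ = 3.34×10^15 t = 3.340×10^18 kg; r = 30.9 mi = 49729 m; G = 6.674×10^-11 N·m²/kg².
m₂ = 6.789 kg

6.79 kg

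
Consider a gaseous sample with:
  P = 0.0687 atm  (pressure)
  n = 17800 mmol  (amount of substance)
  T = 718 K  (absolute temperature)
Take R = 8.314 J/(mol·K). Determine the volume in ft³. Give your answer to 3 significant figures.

Rearranging PV = nRT for V: V = nRT/P.
P = 0.0687 atm = 6961 Pa; n = 17800 mmol = 17.80 mol; T = 718 K; R = 8.314 J/(mol·K).
V = 15.26 m³
15.26 m³ × (1 ft³ / 0.02832 m³) = 539.1 ft³

539 ft³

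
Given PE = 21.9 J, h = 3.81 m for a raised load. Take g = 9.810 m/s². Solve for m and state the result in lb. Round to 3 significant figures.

Rearranging: m = PE/(g·h).
PE = 21.9 J; h = 3.81 m; g = 9.810 m/s².
m = 0.5859 kg
0.5859 kg × (1 lb / 0.4536 kg) = 1.292 lb

1.29 lb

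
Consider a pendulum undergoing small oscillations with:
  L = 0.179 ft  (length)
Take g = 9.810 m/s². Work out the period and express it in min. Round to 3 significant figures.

0.00781 min

T is given directly by: T = 2π√(L/g).
L = 0.179 ft = 0.05456 m; g = 9.810 m/s².
T = 0.4686 s
0.4686 s × (1 min / 60.00 s) = 0.007810 min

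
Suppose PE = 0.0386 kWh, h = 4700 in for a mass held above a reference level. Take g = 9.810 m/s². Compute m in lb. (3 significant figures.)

Rearranging: m = PE/(g·h).
PE = 0.0386 kWh = 1.390×10^5 J; h = 4700 in = 119.4 m; g = 9.810 m/s².
m = 118.7 kg
118.7 kg × (1 lb / 0.4536 kg) = 261.6 lb

262 lb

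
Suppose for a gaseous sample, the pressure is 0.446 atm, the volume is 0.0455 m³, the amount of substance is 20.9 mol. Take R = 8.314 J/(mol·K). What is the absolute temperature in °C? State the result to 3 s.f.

Solving PV = nRT for T: T = PV/(nR).
P = 0.446 atm = 45191 Pa; V = 0.0455 m³; n = 20.9 mol; R = 8.314 J/(mol·K).
T = 11.83 K
11.83 K − 273.15 = -261.3 °C

-261 °C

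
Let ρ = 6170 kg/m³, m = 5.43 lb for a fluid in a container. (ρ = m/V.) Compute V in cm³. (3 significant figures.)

Solving ρ = m/V for V: V = m/ρ.
ρ = 6170 kg/m³; m = 5.43 lb = 2.463 kg.
V = 3.992×10^-4 m³
3.992×10^-4 m³ × (1 cm³ / 1.000×10^-6 m³) = 399.2 cm³

399 cm³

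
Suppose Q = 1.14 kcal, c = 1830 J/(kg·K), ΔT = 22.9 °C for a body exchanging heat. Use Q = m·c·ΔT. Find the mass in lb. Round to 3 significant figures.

0.251 lb

Rearranging Q = m·c·ΔT for m: m = Q/(c·ΔT).
Q = 1.14 kcal = 4770 J; c = 1830 J/(kg·K); ΔT = 22.9 °C = 22.90 K.
m = 0.1138 kg
0.1138 kg × (1 lb / 0.4536 kg) = 0.2509 lb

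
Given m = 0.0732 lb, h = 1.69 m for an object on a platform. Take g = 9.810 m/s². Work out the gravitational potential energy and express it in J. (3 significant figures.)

0.550 J

PE is given directly by: PE = mgh.
m = 0.0732 lb = 0.03320 kg; h = 1.69 m; g = 9.810 m/s².
PE = 0.5505 J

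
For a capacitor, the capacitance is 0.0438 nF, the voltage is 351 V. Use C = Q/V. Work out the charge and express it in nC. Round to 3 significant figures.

15.4 nC

Rearranging: Q = CV.
C = 0.0438 nF = 4.380×10^-11 F; V = 351 V.
Q = 1.537×10^-8 C
1.537×10^-8 C × (1 nC / 1.000×10^-9 C) = 15.37 nC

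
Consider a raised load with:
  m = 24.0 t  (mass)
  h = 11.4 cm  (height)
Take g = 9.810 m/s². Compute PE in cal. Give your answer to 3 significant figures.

6410 cal

Directly: PE = mgh.
m = 24.0 t = 24000 kg; h = 11.4 cm = 0.1140 m; g = 9.810 m/s².
PE = 26840 J
26840 J × (1 cal / 4.184 J) = 6415 cal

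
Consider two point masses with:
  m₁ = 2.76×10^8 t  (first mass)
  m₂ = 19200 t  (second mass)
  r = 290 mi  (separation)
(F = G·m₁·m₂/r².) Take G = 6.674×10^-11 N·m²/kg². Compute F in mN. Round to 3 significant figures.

From Newton's law of gravitation: F = Gm₁m₂/r².
m₁ = 2.76×10^8 t = 2.760×10^11 kg; m₂ = 19200 t = 1.920×10^7 kg; r = 290 mi = 4.667×10^5 m; G = 6.674×10^-11 N·m²/kg².
F = 0.001624 N
0.001624 N × (1 mN / 0.001000 N) = 1.624 mN

1.62 mN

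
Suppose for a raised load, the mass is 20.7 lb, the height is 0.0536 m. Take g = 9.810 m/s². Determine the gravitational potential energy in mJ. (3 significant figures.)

4940 mJ

PE is given directly by: PE = mgh.
m = 20.7 lb = 9.389 kg; h = 0.0536 m; g = 9.810 m/s².
PE = 4.937 J
4.937 J × (1 mJ / 0.001000 J) = 4937 mJ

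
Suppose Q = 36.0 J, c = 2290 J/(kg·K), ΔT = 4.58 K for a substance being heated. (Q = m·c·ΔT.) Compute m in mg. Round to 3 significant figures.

3430 mg

Rearranging: m = Q/(c·ΔT).
Q = 36.0 J; c = 2290 J/(kg·K); ΔT = 4.58 K.
m = 0.003432 kg
0.003432 kg × (1 mg / 1.000×10^-6 kg) = 3432 mg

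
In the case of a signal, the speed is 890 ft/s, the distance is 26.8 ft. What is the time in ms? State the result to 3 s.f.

Rearranging v = d/t for t: t = d/v.
v = 890 ft/s = 271.3 m/s; d = 26.8 ft = 8.169 m.
t = 0.03011 s
0.03011 s × (1 ms / 0.001000 s) = 30.11 ms

30.1 ms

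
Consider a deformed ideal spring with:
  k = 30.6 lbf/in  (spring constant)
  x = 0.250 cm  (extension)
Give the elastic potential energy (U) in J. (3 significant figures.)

Directly: U = ½kx².
k = 30.6 lbf/in = 5359 N/m; x = 0.250 cm = 0.002500 m.
U = 0.01675 J

0.0167 J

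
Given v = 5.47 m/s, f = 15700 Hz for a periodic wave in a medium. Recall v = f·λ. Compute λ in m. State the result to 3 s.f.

Solving v = f·λ for λ: λ = v/f.
v = 5.47 m/s; f = 15700 Hz.
λ = 3.484×10^-4 m

3.48×10^-4 m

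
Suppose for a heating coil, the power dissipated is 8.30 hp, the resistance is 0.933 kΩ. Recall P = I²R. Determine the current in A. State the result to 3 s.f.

Rearranging P = I²R for I: I = √(P/R).
P = 8.30 hp = 6189 W; R = 0.933 kΩ = 933.0 Ω.
I = 2.576 A

2.58 A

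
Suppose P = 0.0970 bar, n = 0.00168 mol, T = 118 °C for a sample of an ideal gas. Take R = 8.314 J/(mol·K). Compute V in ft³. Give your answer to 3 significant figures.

0.0199 ft³

From the ideal-gas law: V = nRT/P.
P = 0.0970 bar = 9700 Pa; n = 0.00168 mol; T = 118 °C = 391.1 K; R = 8.314 J/(mol·K).
V = 5.632×10^-4 m³
5.632×10^-4 m³ × (1 ft³ / 0.02832 m³) = 0.01989 ft³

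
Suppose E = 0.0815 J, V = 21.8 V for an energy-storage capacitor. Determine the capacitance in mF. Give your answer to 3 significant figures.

0.343 mF

Solving E = ½C·V² for C: C = 2E/V².
E = 0.0815 J; V = 21.8 V.
C = 3.430×10^-4 F
3.430×10^-4 F × (1 mF / 0.001000 F) = 0.3430 mF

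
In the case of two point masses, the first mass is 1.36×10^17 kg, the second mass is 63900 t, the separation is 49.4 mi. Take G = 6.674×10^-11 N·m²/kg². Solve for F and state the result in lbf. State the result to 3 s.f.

20600 lbf

Directly: F = Gm₁m₂/r².
m₁ = 1.36×10^17 kg; m₂ = 63900 t = 6.390×10^7 kg; r = 49.4 mi = 79502 m; G = 6.674×10^-11 N·m²/kg².
F = 91764 N
91764 N × (1 lbf / 4.448 N) = 20629 lbf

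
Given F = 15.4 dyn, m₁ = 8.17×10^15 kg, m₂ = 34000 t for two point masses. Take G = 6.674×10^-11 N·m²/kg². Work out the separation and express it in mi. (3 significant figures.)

Solving F = G·m₁·m₂/r² for r: r = √(G·m₁m₂/F).
F = 15.4 dyn = 1.540×10^-4 N; m₁ = 8.17×10^15 kg; m₂ = 34000 t = 3.400×10^7 kg; G = 6.674×10^-11 N·m²/kg².
r = 3.470×10^8 m
3.470×10^8 m × (1 mi / 1609 m) = 2.156×10^5 mi

2.16×10^5 mi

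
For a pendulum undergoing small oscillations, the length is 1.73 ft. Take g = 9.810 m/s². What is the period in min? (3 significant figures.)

0.0243 min

Directly: T = 2π√(L/g).
L = 1.73 ft = 0.5273 m; g = 9.810 m/s².
T = 1.457 s
1.457 s × (1 min / 60.00 s) = 0.02428 min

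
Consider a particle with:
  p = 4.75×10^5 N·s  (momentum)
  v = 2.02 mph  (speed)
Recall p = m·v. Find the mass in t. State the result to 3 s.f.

526 t

Solving p = m·v for m: m = p/v.
p = 4.75×10^5 N·s = 4.750×10^5 kg·m/s; v = 2.02 mph = 0.9030 m/s.
m = 5.260×10^5 kg
5.260×10^5 kg × (1 t / 1000 kg) = 526.0 t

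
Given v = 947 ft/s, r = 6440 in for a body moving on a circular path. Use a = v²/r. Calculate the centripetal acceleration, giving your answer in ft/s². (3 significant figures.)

1670 ft/s²

a is given directly by: a = v²/r.
v = 947 ft/s = 288.6 m/s; r = 6440 in = 163.6 m.
a = 509.3 m/s²
509.3 m/s² × (1 ft/s² / 0.3048 m/s²) = 1671 ft/s²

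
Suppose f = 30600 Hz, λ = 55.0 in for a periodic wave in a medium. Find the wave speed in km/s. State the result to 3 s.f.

42.7 km/s

v is given directly by: v = fλ.
f = 30600 Hz; λ = 55.0 in = 1.397 m.
v = 42748 m/s
42748 m/s × (1 km/s / 1000 m/s) = 42.75 km/s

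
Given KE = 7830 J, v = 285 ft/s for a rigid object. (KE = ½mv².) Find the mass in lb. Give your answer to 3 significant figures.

Solving KE = ½mv² for m: m = 2·KE/v².
KE = 7830 J; v = 285 ft/s = 86.87 m/s.
m = 2.075 kg
2.075 kg × (1 lb / 0.4536 kg) = 4.575 lb

4.58 lb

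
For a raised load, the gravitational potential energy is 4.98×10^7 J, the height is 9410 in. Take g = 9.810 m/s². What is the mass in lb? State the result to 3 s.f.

Rearranging: m = PE/(g·h).
PE = 4.98×10^7 J; h = 9410 in = 239.0 m; g = 9.810 m/s².
m = 21239 kg
21239 kg × (1 lb / 0.4536 kg) = 46824 lb

46800 lb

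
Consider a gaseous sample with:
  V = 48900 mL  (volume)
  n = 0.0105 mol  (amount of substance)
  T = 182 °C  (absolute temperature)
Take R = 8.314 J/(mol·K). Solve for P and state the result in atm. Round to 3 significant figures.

0.00802 atm

From the ideal-gas law: P = nRT/V.
V = 48900 mL = 0.04890 m³; n = 0.0105 mol; T = 182 °C = 455.1 K; R = 8.314 J/(mol·K).
P = 812.5 Pa
812.5 Pa × (1 atm / 1.013×10^5 Pa) = 0.008019 atm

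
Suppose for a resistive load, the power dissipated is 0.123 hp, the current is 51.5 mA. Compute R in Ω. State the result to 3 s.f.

Rearranging: R = P/I².
P = 0.123 hp = 91.72 W; I = 51.5 mA = 0.05150 A.
R = 34582 Ω

34600 Ω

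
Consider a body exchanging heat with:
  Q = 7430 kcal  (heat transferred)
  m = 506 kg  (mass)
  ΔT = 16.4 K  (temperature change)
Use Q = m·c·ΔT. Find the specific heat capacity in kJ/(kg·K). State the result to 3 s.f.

3.75 kJ/(kg·K)

Solving Q = m·c·ΔT for c: c = Q/(m·ΔT).
Q = 7430 kcal = 3.109×10^7 J; m = 506 kg; ΔT = 16.4 K.
c = 3746 J/(kg·K)
3746 J/(kg·K) × (1 kJ/(kg·K) / 1000 J/(kg·K)) = 3.746 kJ/(kg·K)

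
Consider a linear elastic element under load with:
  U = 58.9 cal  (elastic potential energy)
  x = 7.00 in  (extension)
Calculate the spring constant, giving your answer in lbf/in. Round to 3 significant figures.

Rearranging U = ½k·x² for k: k = 2U/x².
U = 58.9 cal = 246.4 J; x = 7.00 in = 0.1778 m.
k = 15591 N/m
15591 N/m × (1 lbf/in / 175.1 N/m) = 89.03 lbf/in

89.0 lbf/in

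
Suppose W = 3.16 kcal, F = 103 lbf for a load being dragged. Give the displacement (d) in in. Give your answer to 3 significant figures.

1140 in

Rearranging W = F·d for d: d = W/F.
W = 3.16 kcal = 13221 J; F = 103 lbf = 458.2 N.
d = 28.86 m
28.86 m × (1 in / 0.02540 m) = 1136 in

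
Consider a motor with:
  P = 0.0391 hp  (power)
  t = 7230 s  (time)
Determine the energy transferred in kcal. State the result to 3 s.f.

Solving P = W/t for W: W = P·t.
P = 0.0391 hp = 29.16 W; t = 7230 s.
W = 2.108×10^5 J
2.108×10^5 J × (1 kcal / 4184 J) = 50.38 kcal

50.4 kcal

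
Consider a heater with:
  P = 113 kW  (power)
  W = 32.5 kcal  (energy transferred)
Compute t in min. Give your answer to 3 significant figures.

0.0201 min

Rearranging: t = W/P.
P = 113 kW = 1.130×10^5 W; W = 32.5 kcal = 1.360×10^5 J.
t = 1.203 s
1.203 s × (1 min / 60.00 s) = 0.02006 min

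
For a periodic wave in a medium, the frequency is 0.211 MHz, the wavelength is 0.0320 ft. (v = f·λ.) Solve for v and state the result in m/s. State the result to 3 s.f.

Directly: v = fλ.
f = 0.211 MHz = 2.110×10^5 Hz; λ = 0.0320 ft = 0.009754 m.
v = 2058 m/s

2060 m/s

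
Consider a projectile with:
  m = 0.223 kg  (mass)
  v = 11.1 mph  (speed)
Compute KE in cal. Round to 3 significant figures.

Directly: KE = ½mv².
m = 0.223 kg; v = 11.1 mph = 4.962 m/s.
KE = 2.745 J
2.745 J × (1 cal / 4.184 J) = 0.6562 cal

0.656 cal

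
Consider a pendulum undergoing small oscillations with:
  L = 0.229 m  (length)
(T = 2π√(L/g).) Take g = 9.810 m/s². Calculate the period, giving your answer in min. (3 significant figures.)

T is given directly by: T = 2π√(L/g).
L = 0.229 m; g = 9.810 m/s².
T = 0.9600 s
0.9600 s × (1 min / 60.00 s) = 0.01600 min

0.0160 min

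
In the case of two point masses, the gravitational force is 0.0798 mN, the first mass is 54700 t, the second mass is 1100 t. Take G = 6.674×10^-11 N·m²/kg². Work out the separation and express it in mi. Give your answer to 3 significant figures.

Rearranging F = G·m₁·m₂/r² for r: r = √(G·m₁m₂/F).
F = 0.0798 mN = 7.980×10^-5 N; m₁ = 54700 t = 5.470×10^7 kg; m₂ = 1100 t = 1.100×10^6 kg; G = 6.674×10^-11 N·m²/kg².
r = 7094 m
7094 m × (1 mi / 1609 m) = 4.408 mi

4.41 mi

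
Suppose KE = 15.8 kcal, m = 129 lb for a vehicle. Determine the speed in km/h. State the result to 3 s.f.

Rearranging KE = ½mv² for v: v = √(2·KE/m).
KE = 15.8 kcal = 66107 J; m = 129 lb = 58.51 kg.
v = 47.53 m/s
47.53 m/s × (1 km/h / 0.2778 m/s) = 171.1 km/h

171 km/h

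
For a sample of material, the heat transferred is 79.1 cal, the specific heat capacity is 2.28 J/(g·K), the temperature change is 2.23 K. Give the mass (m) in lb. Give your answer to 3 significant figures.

0.144 lb

Rearranging Q = m·c·ΔT for m: m = Q/(c·ΔT).
Q = 79.1 cal = 331.0 J; c = 2.28 J/(g·K) = 2280 J/(kg·K); ΔT = 2.23 K.
m = 0.06509 kg
0.06509 kg × (1 lb / 0.4536 kg) = 0.1435 lb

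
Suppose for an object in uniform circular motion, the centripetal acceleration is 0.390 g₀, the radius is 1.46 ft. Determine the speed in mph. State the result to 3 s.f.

Rearranging: v = √(a·r).
a = 0.390 g₀ = 3.825 m/s²; r = 1.46 ft = 0.4450 m.
v = 1.305 m/s
1.305 m/s × (1 mph / 0.4470 m/s) = 2.918 mph

2.92 mph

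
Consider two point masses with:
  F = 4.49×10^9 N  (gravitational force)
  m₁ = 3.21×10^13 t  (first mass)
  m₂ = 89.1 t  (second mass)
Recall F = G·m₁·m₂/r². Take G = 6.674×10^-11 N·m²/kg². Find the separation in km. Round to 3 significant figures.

0.00652 km

From Newton's law of gravitation: r = √(G·m₁m₂/F).
F = 4.49×10^9 N; m₁ = 3.21×10^13 t = 3.210×10^16 kg; m₂ = 89.1 t = 89100 kg; G = 6.674×10^-11 N·m²/kg².
r = 6.520 m
6.520 m × (1 km / 1000 m) = 0.006520 km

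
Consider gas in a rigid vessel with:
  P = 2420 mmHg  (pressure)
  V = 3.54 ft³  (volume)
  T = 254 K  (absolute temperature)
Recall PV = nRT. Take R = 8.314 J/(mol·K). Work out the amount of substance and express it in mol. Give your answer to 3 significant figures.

Rearranging: n = PV/(RT).
P = 2420 mmHg = 3.226×10^5 Pa; V = 3.54 ft³ = 0.1002 m³; T = 254 K; R = 8.314 J/(mol·K).
n = 15.32 mol

15.3 mol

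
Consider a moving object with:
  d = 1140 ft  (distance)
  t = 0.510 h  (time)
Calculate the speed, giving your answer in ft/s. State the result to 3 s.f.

Directly: v = d/t.
d = 1140 ft = 347.5 m; t = 0.510 h = 1836 s.
v = 0.1893 m/s
0.1893 m/s × (1 ft/s / 0.3048 m/s) = 0.6209 ft/s

0.621 ft/s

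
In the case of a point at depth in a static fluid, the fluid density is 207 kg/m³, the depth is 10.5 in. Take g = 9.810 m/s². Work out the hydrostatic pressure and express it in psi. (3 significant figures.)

0.0785 psi

Directly: P = ρgh.
ρ = 207 kg/m³; h = 10.5 in = 0.2667 m; g = 9.810 m/s².
P = 541.6 Pa  (the unit combination reduces to kg/(m·s²) = Pa)
541.6 Pa × (1 psi / 6895 Pa) = 0.07855 psi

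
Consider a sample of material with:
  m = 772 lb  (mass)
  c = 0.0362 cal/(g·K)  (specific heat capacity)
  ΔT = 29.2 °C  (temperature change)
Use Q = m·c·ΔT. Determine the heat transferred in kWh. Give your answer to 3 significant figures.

Directly: Q = mcΔT.
m = 772 lb = 350.2 kg; c = 0.0362 cal/(g·K) = 151.5 J/(kg·K); ΔT = 29.2 °C = 29.20 K.
Q = 1.549×10^6 J
1.549×10^6 J × (1 kWh / 3.600×10^6 J) = 0.4302 kWh

0.430 kWh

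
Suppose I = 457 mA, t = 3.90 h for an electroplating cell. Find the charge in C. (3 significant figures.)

6420 C

q is given directly by: q = It.
I = 457 mA = 0.4570 A; t = 3.90 h = 14040 s.
q = 6416 C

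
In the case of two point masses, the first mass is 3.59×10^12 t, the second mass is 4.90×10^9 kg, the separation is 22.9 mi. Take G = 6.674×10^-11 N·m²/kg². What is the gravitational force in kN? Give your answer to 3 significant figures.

F is given directly by: F = Gm₁m₂/r².
m₁ = 3.59×10^12 t = 3.590×10^15 kg; m₂ = 4.90×10^9 kg; r = 22.9 mi = 36854 m; G = 6.674×10^-11 N·m²/kg².
F = 8.644×10^5 N  (the unit combination reduces to kg·m/s² = N)
8.644×10^5 N × (1 kN / 1000 N) = 864.4 kN

864 kN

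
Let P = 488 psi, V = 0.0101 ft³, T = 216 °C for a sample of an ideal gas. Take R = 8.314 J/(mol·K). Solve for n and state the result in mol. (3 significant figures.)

0.237 mol

From the ideal-gas law: n = PV/(RT).
P = 488 psi = 3.365×10^6 Pa; V = 0.0101 ft³ = 2.860×10^-4 m³; T = 216 °C = 489.1 K; R = 8.314 J/(mol·K).
n = 0.2366 mol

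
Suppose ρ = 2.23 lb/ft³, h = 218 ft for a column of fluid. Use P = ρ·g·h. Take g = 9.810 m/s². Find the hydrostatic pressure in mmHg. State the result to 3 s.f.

175 mmHg

Directly: P = ρgh.
ρ = 2.23 lb/ft³ = 35.72 kg/m³; h = 218 ft = 66.45 m; g = 9.810 m/s².
P = 23284 Pa
23284 Pa × (1 mmHg / 133.3 Pa) = 174.6 mmHg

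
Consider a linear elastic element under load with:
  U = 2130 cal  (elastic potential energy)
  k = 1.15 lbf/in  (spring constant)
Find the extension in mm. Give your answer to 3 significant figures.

9410 mm

Rearranging U = ½k·x² for x: x = √(2U/k).
U = 2130 cal = 8912 J; k = 1.15 lbf/in = 201.4 N/m.
x = 9.408 m
9.408 m × (1 mm / 0.001000 m) = 9408 mm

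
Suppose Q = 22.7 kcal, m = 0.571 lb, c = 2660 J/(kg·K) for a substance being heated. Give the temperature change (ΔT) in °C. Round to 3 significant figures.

Rearranging: ΔT = Q/(m·c).
Q = 22.7 kcal = 94977 J; m = 0.571 lb = 0.2590 kg; c = 2660 J/(kg·K).
ΔT = 137.9 K
Since 1 °C = 1 K, 137.9 °C.

138 °C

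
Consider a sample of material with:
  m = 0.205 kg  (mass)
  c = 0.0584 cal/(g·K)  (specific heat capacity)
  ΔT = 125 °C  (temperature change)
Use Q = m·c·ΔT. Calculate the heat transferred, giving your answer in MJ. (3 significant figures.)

Directly: Q = mcΔT.
m = 0.205 kg; c = 0.0584 cal/(g·K) = 244.3 J/(kg·K); ΔT = 125 °C = 125.0 K.
Q = 6261 J
6261 J × (1 MJ / 1.000×10^6 J) = 0.006261 MJ

0.00626 MJ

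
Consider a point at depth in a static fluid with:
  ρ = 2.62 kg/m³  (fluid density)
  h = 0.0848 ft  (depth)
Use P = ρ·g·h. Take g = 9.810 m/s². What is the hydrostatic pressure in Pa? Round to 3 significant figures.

Directly: P = ρgh.
ρ = 2.62 kg/m³; h = 0.0848 ft = 0.02585 m; g = 9.810 m/s².
P = 0.6643 Pa

0.664 Pa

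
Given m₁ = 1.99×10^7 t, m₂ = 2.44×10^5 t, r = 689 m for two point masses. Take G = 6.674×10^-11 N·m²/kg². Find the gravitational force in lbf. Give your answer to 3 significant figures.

From Newton's law of gravitation: F = Gm₁m₂/r².
m₁ = 1.99×10^7 t = 1.990×10^10 kg; m₂ = 2.44×10^5 t = 2.440×10^8 kg; r = 689 m; G = 6.674×10^-11 N·m²/kg².
F = 682.6 N
682.6 N × (1 lbf / 4.448 N) = 153.5 lbf

153 lbf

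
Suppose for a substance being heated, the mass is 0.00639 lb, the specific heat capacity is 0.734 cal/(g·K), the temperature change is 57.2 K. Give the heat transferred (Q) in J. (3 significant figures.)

Directly: Q = mcΔT.
m = 0.00639 lb = 0.002898 kg; c = 0.734 cal/(g·K) = 3071 J/(kg·K); ΔT = 57.2 K.
Q = 509.2 J

509 J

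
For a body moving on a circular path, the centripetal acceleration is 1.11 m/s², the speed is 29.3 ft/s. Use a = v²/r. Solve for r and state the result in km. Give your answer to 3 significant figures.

Rearranging: r = v²/a.
a = 1.11 m/s²; v = 29.3 ft/s = 8.931 m/s.
r = 71.85 m
71.85 m × (1 km / 1000 m) = 0.07185 km

0.0719 km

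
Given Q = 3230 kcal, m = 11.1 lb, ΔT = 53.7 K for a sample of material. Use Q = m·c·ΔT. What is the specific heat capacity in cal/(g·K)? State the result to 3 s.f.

Solving Q = m·c·ΔT for c: c = Q/(m·ΔT).
Q = 3230 kcal = 1.351×10^7 J; m = 11.1 lb = 5.035 kg; ΔT = 53.7 K.
c = 49984 J/(kg·K)
49984 J/(kg·K) × (1 cal/(g·K) / 4184 J/(kg·K)) = 11.95 cal/(g·K)

11.9 cal/(g·K)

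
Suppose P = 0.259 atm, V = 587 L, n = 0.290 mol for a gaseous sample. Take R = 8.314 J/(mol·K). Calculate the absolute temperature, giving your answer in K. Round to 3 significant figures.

From the ideal-gas law: T = PV/(nR).
P = 0.259 atm = 26243 Pa; V = 587 L = 0.5870 m³; n = 0.290 mol; R = 8.314 J/(mol·K).
T = 6389 K

6390 K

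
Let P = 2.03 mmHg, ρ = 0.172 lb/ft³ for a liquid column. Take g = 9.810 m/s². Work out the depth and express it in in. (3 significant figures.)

Rearranging P = ρ·g·h for h: h = P/(ρ·g).
P = 2.03 mmHg = 270.6 Pa; ρ = 0.172 lb/ft³ = 2.755 kg/m³; g = 9.810 m/s².
h = 10.01 m
10.01 m × (1 in / 0.02540 m) = 394.2 in

394 in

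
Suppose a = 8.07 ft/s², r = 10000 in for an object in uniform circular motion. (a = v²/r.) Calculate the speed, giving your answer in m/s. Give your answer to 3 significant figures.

Rearranging: v = √(a·r).
a = 8.07 ft/s² = 2.460 m/s²; r = 10000 in = 254.0 m.
v = 25.00 m/s

25.0 m/s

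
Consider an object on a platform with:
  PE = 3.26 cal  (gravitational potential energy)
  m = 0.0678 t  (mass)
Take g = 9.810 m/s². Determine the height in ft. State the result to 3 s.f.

0.0673 ft

Rearranging PE = m·g·h for h: h = PE/(m·g).
PE = 3.26 cal = 13.64 J; m = 0.0678 t = 67.80 kg; g = 9.810 m/s².
h = 0.02051 m
0.02051 m × (1 ft / 0.3048 m) = 0.06728 ft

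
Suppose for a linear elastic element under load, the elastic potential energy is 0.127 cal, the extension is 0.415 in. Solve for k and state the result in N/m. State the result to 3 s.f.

9560 N/m

Rearranging: k = 2U/x².
U = 0.127 cal = 0.5314 J; x = 0.415 in = 0.01054 m.
k = 9564 N/m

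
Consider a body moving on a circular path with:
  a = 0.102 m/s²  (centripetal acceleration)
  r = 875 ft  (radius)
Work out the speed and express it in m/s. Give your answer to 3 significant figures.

5.22 m/s

Rearranging: v = √(a·r).
a = 0.102 m/s²; r = 875 ft = 266.7 m.
v = 5.216 m/s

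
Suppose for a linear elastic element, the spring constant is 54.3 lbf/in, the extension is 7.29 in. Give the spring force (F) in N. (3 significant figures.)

From Hooke's law: F = kx.
k = 54.3 lbf/in = 9509 N/m; x = 7.29 in = 0.1852 m.
F = 1761 N  (the unit combination reduces to kg·m/s² = N)

1760 N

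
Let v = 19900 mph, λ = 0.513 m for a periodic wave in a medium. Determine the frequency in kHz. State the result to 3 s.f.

Rearranging: f = v/λ.
v = 19900 mph = 8896 m/s; λ = 0.513 m.
f = 17341 Hz
17341 Hz × (1 kHz / 1000 Hz) = 17.34 kHz

17.3 kHz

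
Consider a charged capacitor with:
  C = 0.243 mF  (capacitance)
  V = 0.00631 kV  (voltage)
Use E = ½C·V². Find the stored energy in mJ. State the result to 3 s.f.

Directly: E = ½CV².
C = 0.243 mF = 2.430×10^-4 F; V = 0.00631 kV = 6.310 V.
E = 0.004838 J
0.004838 J × (1 mJ / 0.001000 J) = 4.838 mJ

4.84 mJ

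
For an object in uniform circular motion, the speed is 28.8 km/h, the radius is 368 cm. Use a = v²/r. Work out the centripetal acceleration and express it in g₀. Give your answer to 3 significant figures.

Directly: a = v²/r.
v = 28.8 km/h = 8.000 m/s; r = 368 cm = 3.680 m.
a = 17.39 m/s²
17.39 m/s² × (1 g₀ / 9.807 m/s²) = 1.773 g₀

1.77 g₀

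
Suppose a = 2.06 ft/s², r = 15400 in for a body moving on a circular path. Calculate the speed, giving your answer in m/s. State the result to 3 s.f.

Rearranging: v = √(a·r).
a = 2.06 ft/s² = 0.6279 m/s²; r = 15400 in = 391.2 m.
v = 15.67 m/s

15.7 m/s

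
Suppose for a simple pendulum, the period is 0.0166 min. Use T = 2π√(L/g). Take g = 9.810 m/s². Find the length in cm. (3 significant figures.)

24.7 cm

Rearranging: L = g·(T/2π)².
T = 0.0166 min = 0.9960 s; g = 9.810 m/s².
L = 0.2465 m
0.2465 m × (1 cm / 0.01000 m) = 24.65 cm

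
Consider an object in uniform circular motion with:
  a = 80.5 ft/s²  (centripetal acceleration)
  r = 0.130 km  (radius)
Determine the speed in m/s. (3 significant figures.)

Rearranging a = v²/r for v: v = √(a·r).
a = 80.5 ft/s² = 24.54 m/s²; r = 0.130 km = 130.0 m.
v = 56.48 m/s

56.5 m/s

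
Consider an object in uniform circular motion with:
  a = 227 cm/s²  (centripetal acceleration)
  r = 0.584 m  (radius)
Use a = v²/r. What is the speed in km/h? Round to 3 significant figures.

Rearranging: v = √(a·r).
a = 227 cm/s² = 2.270 m/s²; r = 0.584 m.
v = 1.151 m/s
1.151 m/s × (1 km/h / 0.2778 m/s) = 4.145 km/h

4.14 km/h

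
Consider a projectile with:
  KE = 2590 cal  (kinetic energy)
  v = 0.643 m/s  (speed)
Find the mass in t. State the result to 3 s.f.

52.4 t

Solving KE = ½mv² for m: m = 2·KE/v².
KE = 2590 cal = 10837 J; v = 0.643 m/s.
m = 52420 kg
52420 kg × (1 t / 1000 kg) = 52.42 t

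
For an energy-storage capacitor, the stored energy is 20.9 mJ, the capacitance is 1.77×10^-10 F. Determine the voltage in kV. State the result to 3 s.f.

15.4 kV

Rearranging E = ½C·V² for V: V = √(2E/C).
E = 20.9 mJ = 0.02090 J; C = 1.77×10^-10 F.
V = 15367 V  (the unit combination reduces to kg·m²/(A·s³) = V)
15367 V × (1 kV / 1000 V) = 15.37 kV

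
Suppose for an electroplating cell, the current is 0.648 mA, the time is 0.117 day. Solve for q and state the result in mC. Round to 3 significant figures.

q is given directly by: q = It.
I = 0.648 mA = 6.480×10^-4 A; t = 0.117 day = 10109 s.
q = 6.551 C  (the unit combination reduces to A·s = C)
6.551 C × (1 mC / 0.001000 C) = 6551 mC

6550 mC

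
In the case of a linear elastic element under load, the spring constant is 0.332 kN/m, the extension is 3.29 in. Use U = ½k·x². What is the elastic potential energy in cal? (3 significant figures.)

U is given directly by: U = ½kx².
k = 0.332 kN/m = 332.0 N/m; x = 3.29 in = 0.08357 m.
U = 1.159 J
1.159 J × (1 cal / 4.184 J) = 0.2771 cal

0.277 cal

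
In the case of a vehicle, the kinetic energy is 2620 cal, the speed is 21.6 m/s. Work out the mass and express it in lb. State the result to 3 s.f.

Rearranging: m = 2·KE/v².
KE = 2620 cal = 10962 J; v = 21.6 m/s.
m = 46.99 kg
46.99 kg × (1 lb / 0.4536 kg) = 103.6 lb

104 lb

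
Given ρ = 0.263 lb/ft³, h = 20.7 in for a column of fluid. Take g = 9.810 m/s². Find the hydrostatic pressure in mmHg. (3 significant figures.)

0.163 mmHg

P is given directly by: P = ρgh.
ρ = 0.263 lb/ft³ = 4.213 kg/m³; h = 20.7 in = 0.5258 m; g = 9.810 m/s².
P = 21.73 Pa
21.73 Pa × (1 mmHg / 133.3 Pa) = 0.1630 mmHg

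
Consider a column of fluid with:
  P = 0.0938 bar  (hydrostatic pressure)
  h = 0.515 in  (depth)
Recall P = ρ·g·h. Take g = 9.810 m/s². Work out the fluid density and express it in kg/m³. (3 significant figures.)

Rearranging P = ρ·g·h for ρ: ρ = P/(g·h).
P = 0.0938 bar = 9380 Pa; h = 0.515 in = 0.01308 m; g = 9.810 m/s².
ρ = 73096 kg/m³

73100 kg/m³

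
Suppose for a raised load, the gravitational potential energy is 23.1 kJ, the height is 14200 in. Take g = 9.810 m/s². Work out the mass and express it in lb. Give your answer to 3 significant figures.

14.4 lb

Solving PE = m·g·h for m: m = PE/(g·h).
PE = 23.1 kJ = 23100 J; h = 14200 in = 360.7 m; g = 9.810 m/s².
m = 6.529 kg
6.529 kg × (1 lb / 0.4536 kg) = 14.39 lb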